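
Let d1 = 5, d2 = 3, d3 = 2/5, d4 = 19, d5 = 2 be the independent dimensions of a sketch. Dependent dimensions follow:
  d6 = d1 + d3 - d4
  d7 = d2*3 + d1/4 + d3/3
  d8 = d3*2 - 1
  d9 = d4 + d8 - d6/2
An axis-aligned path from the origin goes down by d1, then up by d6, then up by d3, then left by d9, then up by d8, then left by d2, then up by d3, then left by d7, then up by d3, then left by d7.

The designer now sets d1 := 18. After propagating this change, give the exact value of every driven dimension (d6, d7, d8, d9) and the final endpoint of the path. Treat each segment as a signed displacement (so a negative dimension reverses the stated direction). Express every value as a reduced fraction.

Apply edit: d1 := 18
  d6 = d1 + d3 - d4 = -3/5
  d7 = d2*3 + d1/4 + d3/3 = 409/30
  d8 = d3*2 - 1 = -1/5
  d9 = d4 + d8 - d6/2 = 191/10
Walk from origin (0, 0):
  seg 1: down by d1 = 18 → (0, -18)
  seg 2: up by d6 = -3/5 → (0, -93/5)
  seg 3: up by d3 = 2/5 → (0, -91/5)
  seg 4: left by d9 = 191/10 → (-191/10, -91/5)
  seg 5: up by d8 = -1/5 → (-191/10, -92/5)
  seg 6: left by d2 = 3 → (-221/10, -92/5)
  seg 7: up by d3 = 2/5 → (-221/10, -18)
  seg 8: left by d7 = 409/30 → (-536/15, -18)
  seg 9: up by d3 = 2/5 → (-536/15, -88/5)
  seg 10: left by d7 = 409/30 → (-1481/30, -88/5)

d6 = -3/5
d7 = 409/30
d8 = -1/5
d9 = 191/10
endpoint = (-1481/30, -88/5)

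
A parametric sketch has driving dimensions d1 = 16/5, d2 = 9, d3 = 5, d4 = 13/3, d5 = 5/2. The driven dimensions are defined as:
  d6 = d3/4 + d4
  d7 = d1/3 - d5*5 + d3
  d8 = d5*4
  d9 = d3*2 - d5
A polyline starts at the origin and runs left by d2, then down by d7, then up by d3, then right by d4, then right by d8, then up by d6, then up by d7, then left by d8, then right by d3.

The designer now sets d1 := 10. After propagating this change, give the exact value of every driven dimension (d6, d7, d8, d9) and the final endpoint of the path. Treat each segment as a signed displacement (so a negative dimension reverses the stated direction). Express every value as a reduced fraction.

Apply edit: d1 := 10
  d6 = d3/4 + d4 = 67/12
  d7 = d1/3 - d5*5 + d3 = -25/6
  d8 = d5*4 = 10
  d9 = d3*2 - d5 = 15/2
Walk from origin (0, 0):
  seg 1: left by d2 = 9 → (-9, 0)
  seg 2: down by d7 = -25/6 → (-9, 25/6)
  seg 3: up by d3 = 5 → (-9, 55/6)
  seg 4: right by d4 = 13/3 → (-14/3, 55/6)
  seg 5: right by d8 = 10 → (16/3, 55/6)
  seg 6: up by d6 = 67/12 → (16/3, 59/4)
  seg 7: up by d7 = -25/6 → (16/3, 127/12)
  seg 8: left by d8 = 10 → (-14/3, 127/12)
  seg 9: right by d3 = 5 → (1/3, 127/12)

d6 = 67/12
d7 = -25/6
d8 = 10
d9 = 15/2
endpoint = (1/3, 127/12)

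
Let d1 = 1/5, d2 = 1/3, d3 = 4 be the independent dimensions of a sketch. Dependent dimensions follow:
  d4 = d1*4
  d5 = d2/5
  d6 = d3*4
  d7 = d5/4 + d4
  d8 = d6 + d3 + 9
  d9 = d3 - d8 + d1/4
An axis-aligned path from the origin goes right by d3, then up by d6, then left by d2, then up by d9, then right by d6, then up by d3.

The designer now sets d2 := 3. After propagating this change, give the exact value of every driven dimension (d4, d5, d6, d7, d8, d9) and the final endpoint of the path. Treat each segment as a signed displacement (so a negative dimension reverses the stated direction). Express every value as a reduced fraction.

d4 = 4/5
d5 = 3/5
d6 = 16
d7 = 19/20
d8 = 29
d9 = -499/20
endpoint = (17, -99/20)

Apply edit: d2 := 3
  d4 = d1*4 = 4/5
  d5 = d2/5 = 3/5
  d6 = d3*4 = 16
  d7 = d5/4 + d4 = 19/20
  d8 = d6 + d3 + 9 = 29
  d9 = d3 - d8 + d1/4 = -499/20
Walk from origin (0, 0):
  seg 1: right by d3 = 4 → (4, 0)
  seg 2: up by d6 = 16 → (4, 16)
  seg 3: left by d2 = 3 → (1, 16)
  seg 4: up by d9 = -499/20 → (1, -179/20)
  seg 5: right by d6 = 16 → (17, -179/20)
  seg 6: up by d3 = 4 → (17, -99/20)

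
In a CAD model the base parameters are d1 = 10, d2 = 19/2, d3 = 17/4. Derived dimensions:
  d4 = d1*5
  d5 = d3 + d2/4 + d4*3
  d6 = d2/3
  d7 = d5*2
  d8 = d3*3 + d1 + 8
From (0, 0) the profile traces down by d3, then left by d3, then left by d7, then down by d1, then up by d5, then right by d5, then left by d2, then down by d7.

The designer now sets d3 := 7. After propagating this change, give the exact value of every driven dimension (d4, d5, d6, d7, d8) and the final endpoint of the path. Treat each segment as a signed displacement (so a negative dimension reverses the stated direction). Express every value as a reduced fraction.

Apply edit: d3 := 7
  d4 = d1*5 = 50
  d5 = d3 + d2/4 + d4*3 = 1275/8
  d6 = d2/3 = 19/6
  d7 = d5*2 = 1275/4
  d8 = d3*3 + d1 + 8 = 39
Walk from origin (0, 0):
  seg 1: down by d3 = 7 → (0, -7)
  seg 2: left by d3 = 7 → (-7, -7)
  seg 3: left by d7 = 1275/4 → (-1303/4, -7)
  seg 4: down by d1 = 10 → (-1303/4, -17)
  seg 5: up by d5 = 1275/8 → (-1303/4, 1139/8)
  seg 6: right by d5 = 1275/8 → (-1331/8, 1139/8)
  seg 7: left by d2 = 19/2 → (-1407/8, 1139/8)
  seg 8: down by d7 = 1275/4 → (-1407/8, -1411/8)

d4 = 50
d5 = 1275/8
d6 = 19/6
d7 = 1275/4
d8 = 39
endpoint = (-1407/8, -1411/8)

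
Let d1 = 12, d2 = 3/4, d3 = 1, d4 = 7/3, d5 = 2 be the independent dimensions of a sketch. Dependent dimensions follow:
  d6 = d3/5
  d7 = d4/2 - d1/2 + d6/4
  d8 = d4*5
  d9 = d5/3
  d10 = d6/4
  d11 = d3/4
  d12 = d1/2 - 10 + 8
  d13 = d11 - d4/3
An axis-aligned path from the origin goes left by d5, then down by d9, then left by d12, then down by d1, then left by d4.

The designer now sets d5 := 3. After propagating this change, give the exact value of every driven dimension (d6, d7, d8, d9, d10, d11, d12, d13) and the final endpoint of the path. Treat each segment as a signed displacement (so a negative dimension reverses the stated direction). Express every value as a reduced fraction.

Apply edit: d5 := 3
  d6 = d3/5 = 1/5
  d7 = d4/2 - d1/2 + d6/4 = -287/60
  d8 = d4*5 = 35/3
  d9 = d5/3 = 1
  d10 = d6/4 = 1/20
  d11 = d3/4 = 1/4
  d12 = d1/2 - 10 + 8 = 4
  d13 = d11 - d4/3 = -19/36
Walk from origin (0, 0):
  seg 1: left by d5 = 3 → (-3, 0)
  seg 2: down by d9 = 1 → (-3, -1)
  seg 3: left by d12 = 4 → (-7, -1)
  seg 4: down by d1 = 12 → (-7, -13)
  seg 5: left by d4 = 7/3 → (-28/3, -13)

d6 = 1/5
d7 = -287/60
d8 = 35/3
d9 = 1
d10 = 1/20
d11 = 1/4
d12 = 4
d13 = -19/36
endpoint = (-28/3, -13)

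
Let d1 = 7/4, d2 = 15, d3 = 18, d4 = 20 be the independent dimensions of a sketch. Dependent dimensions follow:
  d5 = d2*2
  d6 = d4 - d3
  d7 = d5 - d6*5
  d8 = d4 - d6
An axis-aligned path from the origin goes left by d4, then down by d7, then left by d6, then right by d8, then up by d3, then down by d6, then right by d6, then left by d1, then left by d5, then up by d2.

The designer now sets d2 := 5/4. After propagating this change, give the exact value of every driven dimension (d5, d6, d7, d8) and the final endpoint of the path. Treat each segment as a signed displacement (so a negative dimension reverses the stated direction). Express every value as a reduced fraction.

d5 = 5/2
d6 = 2
d7 = -15/2
d8 = 18
endpoint = (-25/4, 99/4)

Apply edit: d2 := 5/4
  d5 = d2*2 = 5/2
  d6 = d4 - d3 = 2
  d7 = d5 - d6*5 = -15/2
  d8 = d4 - d6 = 18
Walk from origin (0, 0):
  seg 1: left by d4 = 20 → (-20, 0)
  seg 2: down by d7 = -15/2 → (-20, 15/2)
  seg 3: left by d6 = 2 → (-22, 15/2)
  seg 4: right by d8 = 18 → (-4, 15/2)
  seg 5: up by d3 = 18 → (-4, 51/2)
  seg 6: down by d6 = 2 → (-4, 47/2)
  seg 7: right by d6 = 2 → (-2, 47/2)
  seg 8: left by d1 = 7/4 → (-15/4, 47/2)
  seg 9: left by d5 = 5/2 → (-25/4, 47/2)
  seg 10: up by d2 = 5/4 → (-25/4, 99/4)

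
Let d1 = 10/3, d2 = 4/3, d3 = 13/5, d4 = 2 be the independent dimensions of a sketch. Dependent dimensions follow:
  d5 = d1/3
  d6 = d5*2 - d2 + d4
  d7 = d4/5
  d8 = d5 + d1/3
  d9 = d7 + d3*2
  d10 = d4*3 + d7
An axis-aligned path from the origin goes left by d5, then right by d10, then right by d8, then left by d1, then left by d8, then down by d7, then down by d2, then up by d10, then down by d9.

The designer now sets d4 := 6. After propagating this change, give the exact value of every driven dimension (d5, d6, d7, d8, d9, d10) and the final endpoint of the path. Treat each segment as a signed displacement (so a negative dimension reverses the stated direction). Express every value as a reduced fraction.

Apply edit: d4 := 6
  d5 = d1/3 = 10/9
  d6 = d5*2 - d2 + d4 = 62/9
  d7 = d4/5 = 6/5
  d8 = d5 + d1/3 = 20/9
  d9 = d7 + d3*2 = 32/5
  d10 = d4*3 + d7 = 96/5
Walk from origin (0, 0):
  seg 1: left by d5 = 10/9 → (-10/9, 0)
  seg 2: right by d10 = 96/5 → (814/45, 0)
  seg 3: right by d8 = 20/9 → (914/45, 0)
  seg 4: left by d1 = 10/3 → (764/45, 0)
  seg 5: left by d8 = 20/9 → (664/45, 0)
  seg 6: down by d7 = 6/5 → (664/45, -6/5)
  seg 7: down by d2 = 4/3 → (664/45, -38/15)
  seg 8: up by d10 = 96/5 → (664/45, 50/3)
  seg 9: down by d9 = 32/5 → (664/45, 154/15)

d5 = 10/9
d6 = 62/9
d7 = 6/5
d8 = 20/9
d9 = 32/5
d10 = 96/5
endpoint = (664/45, 154/15)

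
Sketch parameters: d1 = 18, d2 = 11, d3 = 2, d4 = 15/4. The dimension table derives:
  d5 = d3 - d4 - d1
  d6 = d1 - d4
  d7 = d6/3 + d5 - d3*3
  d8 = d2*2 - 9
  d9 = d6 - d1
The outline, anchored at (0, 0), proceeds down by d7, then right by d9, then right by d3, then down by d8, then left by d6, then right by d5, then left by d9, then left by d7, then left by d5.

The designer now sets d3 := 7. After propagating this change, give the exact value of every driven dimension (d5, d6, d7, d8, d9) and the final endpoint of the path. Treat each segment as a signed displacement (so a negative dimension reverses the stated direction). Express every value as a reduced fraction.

d5 = -59/4
d6 = 57/4
d7 = -31
d8 = 13
d9 = -15/4
endpoint = (95/4, 18)

Apply edit: d3 := 7
  d5 = d3 - d4 - d1 = -59/4
  d6 = d1 - d4 = 57/4
  d7 = d6/3 + d5 - d3*3 = -31
  d8 = d2*2 - 9 = 13
  d9 = d6 - d1 = -15/4
Walk from origin (0, 0):
  seg 1: down by d7 = -31 → (0, 31)
  seg 2: right by d9 = -15/4 → (-15/4, 31)
  seg 3: right by d3 = 7 → (13/4, 31)
  seg 4: down by d8 = 13 → (13/4, 18)
  seg 5: left by d6 = 57/4 → (-11, 18)
  seg 6: right by d5 = -59/4 → (-103/4, 18)
  seg 7: left by d9 = -15/4 → (-22, 18)
  seg 8: left by d7 = -31 → (9, 18)
  seg 9: left by d5 = -59/4 → (95/4, 18)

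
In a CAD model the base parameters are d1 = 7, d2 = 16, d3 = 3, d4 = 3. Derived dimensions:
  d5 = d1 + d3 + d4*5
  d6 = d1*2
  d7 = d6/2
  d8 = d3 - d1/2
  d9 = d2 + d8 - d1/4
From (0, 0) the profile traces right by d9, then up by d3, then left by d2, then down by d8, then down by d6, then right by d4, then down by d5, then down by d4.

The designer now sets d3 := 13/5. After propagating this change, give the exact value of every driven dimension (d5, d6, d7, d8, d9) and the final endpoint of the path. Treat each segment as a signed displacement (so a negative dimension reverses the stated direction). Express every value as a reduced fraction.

d5 = 123/5
d6 = 14
d7 = 7
d8 = -9/10
d9 = 267/20
endpoint = (7/20, -381/10)

Apply edit: d3 := 13/5
  d5 = d1 + d3 + d4*5 = 123/5
  d6 = d1*2 = 14
  d7 = d6/2 = 7
  d8 = d3 - d1/2 = -9/10
  d9 = d2 + d8 - d1/4 = 267/20
Walk from origin (0, 0):
  seg 1: right by d9 = 267/20 → (267/20, 0)
  seg 2: up by d3 = 13/5 → (267/20, 13/5)
  seg 3: left by d2 = 16 → (-53/20, 13/5)
  seg 4: down by d8 = -9/10 → (-53/20, 7/2)
  seg 5: down by d6 = 14 → (-53/20, -21/2)
  seg 6: right by d4 = 3 → (7/20, -21/2)
  seg 7: down by d5 = 123/5 → (7/20, -351/10)
  seg 8: down by d4 = 3 → (7/20, -381/10)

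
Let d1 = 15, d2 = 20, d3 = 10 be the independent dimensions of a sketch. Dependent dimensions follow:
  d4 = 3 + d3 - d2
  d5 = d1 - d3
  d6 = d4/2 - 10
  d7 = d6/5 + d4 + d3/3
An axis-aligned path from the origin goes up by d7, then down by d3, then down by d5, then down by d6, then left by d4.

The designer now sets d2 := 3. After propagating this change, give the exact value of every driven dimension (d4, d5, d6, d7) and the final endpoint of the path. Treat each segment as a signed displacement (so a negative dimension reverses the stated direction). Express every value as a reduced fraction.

Apply edit: d2 := 3
  d4 = 3 + d3 - d2 = 10
  d5 = d1 - d3 = 5
  d6 = d4/2 - 10 = -5
  d7 = d6/5 + d4 + d3/3 = 37/3
Walk from origin (0, 0):
  seg 1: up by d7 = 37/3 → (0, 37/3)
  seg 2: down by d3 = 10 → (0, 7/3)
  seg 3: down by d5 = 5 → (0, -8/3)
  seg 4: down by d6 = -5 → (0, 7/3)
  seg 5: left by d4 = 10 → (-10, 7/3)

d4 = 10
d5 = 5
d6 = -5
d7 = 37/3
endpoint = (-10, 7/3)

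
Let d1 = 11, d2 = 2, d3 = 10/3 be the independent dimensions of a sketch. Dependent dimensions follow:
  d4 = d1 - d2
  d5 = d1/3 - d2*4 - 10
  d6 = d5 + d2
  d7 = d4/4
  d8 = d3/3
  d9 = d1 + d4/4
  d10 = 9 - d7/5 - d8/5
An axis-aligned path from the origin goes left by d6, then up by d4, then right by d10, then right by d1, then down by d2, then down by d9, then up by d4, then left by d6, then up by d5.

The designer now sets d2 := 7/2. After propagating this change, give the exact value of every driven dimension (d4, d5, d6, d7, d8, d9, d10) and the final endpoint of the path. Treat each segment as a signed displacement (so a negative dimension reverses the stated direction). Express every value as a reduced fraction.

d4 = 15/2
d5 = -61/3
d6 = -101/6
d7 = 15/8
d8 = 10/9
d9 = 103/8
d10 = 605/72
endpoint = (3821/72, -521/24)

Apply edit: d2 := 7/2
  d4 = d1 - d2 = 15/2
  d5 = d1/3 - d2*4 - 10 = -61/3
  d6 = d5 + d2 = -101/6
  d7 = d4/4 = 15/8
  d8 = d3/3 = 10/9
  d9 = d1 + d4/4 = 103/8
  d10 = 9 - d7/5 - d8/5 = 605/72
Walk from origin (0, 0):
  seg 1: left by d6 = -101/6 → (101/6, 0)
  seg 2: up by d4 = 15/2 → (101/6, 15/2)
  seg 3: right by d10 = 605/72 → (1817/72, 15/2)
  seg 4: right by d1 = 11 → (2609/72, 15/2)
  seg 5: down by d2 = 7/2 → (2609/72, 4)
  seg 6: down by d9 = 103/8 → (2609/72, -71/8)
  seg 7: up by d4 = 15/2 → (2609/72, -11/8)
  seg 8: left by d6 = -101/6 → (3821/72, -11/8)
  seg 9: up by d5 = -61/3 → (3821/72, -521/24)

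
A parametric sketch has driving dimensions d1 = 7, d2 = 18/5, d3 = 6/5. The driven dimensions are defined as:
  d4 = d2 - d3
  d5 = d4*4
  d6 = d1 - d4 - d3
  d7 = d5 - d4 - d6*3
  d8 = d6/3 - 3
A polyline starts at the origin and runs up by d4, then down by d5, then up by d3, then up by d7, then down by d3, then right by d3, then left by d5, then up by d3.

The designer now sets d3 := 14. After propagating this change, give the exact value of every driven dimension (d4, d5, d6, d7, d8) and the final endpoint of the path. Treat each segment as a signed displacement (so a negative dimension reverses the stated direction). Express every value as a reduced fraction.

Apply edit: d3 := 14
  d4 = d2 - d3 = -52/5
  d5 = d4*4 = -208/5
  d6 = d1 - d4 - d3 = 17/5
  d7 = d5 - d4 - d6*3 = -207/5
  d8 = d6/3 - 3 = -28/15
Walk from origin (0, 0):
  seg 1: up by d4 = -52/5 → (0, -52/5)
  seg 2: down by d5 = -208/5 → (0, 156/5)
  seg 3: up by d3 = 14 → (0, 226/5)
  seg 4: up by d7 = -207/5 → (0, 19/5)
  seg 5: down by d3 = 14 → (0, -51/5)
  seg 6: right by d3 = 14 → (14, -51/5)
  seg 7: left by d5 = -208/5 → (278/5, -51/5)
  seg 8: up by d3 = 14 → (278/5, 19/5)

d4 = -52/5
d5 = -208/5
d6 = 17/5
d7 = -207/5
d8 = -28/15
endpoint = (278/5, 19/5)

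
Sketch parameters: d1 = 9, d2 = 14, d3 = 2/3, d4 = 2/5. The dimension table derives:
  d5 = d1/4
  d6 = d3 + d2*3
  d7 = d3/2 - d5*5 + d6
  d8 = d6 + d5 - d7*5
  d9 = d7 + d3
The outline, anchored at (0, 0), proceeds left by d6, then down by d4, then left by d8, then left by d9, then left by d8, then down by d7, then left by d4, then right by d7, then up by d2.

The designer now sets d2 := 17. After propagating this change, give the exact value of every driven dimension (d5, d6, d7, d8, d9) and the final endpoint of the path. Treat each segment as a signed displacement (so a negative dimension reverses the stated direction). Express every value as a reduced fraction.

d5 = 9/4
d6 = 155/3
d7 = 163/4
d8 = -899/6
d9 = 497/12
endpoint = (3704/15, -483/20)

Apply edit: d2 := 17
  d5 = d1/4 = 9/4
  d6 = d3 + d2*3 = 155/3
  d7 = d3/2 - d5*5 + d6 = 163/4
  d8 = d6 + d5 - d7*5 = -899/6
  d9 = d7 + d3 = 497/12
Walk from origin (0, 0):
  seg 1: left by d6 = 155/3 → (-155/3, 0)
  seg 2: down by d4 = 2/5 → (-155/3, -2/5)
  seg 3: left by d8 = -899/6 → (589/6, -2/5)
  seg 4: left by d9 = 497/12 → (227/4, -2/5)
  seg 5: left by d8 = -899/6 → (2479/12, -2/5)
  seg 6: down by d7 = 163/4 → (2479/12, -823/20)
  seg 7: left by d4 = 2/5 → (12371/60, -823/20)
  seg 8: right by d7 = 163/4 → (3704/15, -823/20)
  seg 9: up by d2 = 17 → (3704/15, -483/20)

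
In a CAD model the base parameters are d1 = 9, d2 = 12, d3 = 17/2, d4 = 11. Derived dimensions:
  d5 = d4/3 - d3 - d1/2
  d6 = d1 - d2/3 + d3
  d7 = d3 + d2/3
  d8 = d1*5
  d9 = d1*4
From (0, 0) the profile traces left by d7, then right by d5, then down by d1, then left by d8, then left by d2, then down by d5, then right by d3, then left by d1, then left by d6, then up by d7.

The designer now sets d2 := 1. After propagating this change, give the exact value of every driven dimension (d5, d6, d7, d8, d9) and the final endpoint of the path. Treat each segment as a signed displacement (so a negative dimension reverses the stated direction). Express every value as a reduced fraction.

d5 = -28/3
d6 = 103/6
d7 = 53/6
d8 = 45
d9 = 36
endpoint = (-491/6, 55/6)

Apply edit: d2 := 1
  d5 = d4/3 - d3 - d1/2 = -28/3
  d6 = d1 - d2/3 + d3 = 103/6
  d7 = d3 + d2/3 = 53/6
  d8 = d1*5 = 45
  d9 = d1*4 = 36
Walk from origin (0, 0):
  seg 1: left by d7 = 53/6 → (-53/6, 0)
  seg 2: right by d5 = -28/3 → (-109/6, 0)
  seg 3: down by d1 = 9 → (-109/6, -9)
  seg 4: left by d8 = 45 → (-379/6, -9)
  seg 5: left by d2 = 1 → (-385/6, -9)
  seg 6: down by d5 = -28/3 → (-385/6, 1/3)
  seg 7: right by d3 = 17/2 → (-167/3, 1/3)
  seg 8: left by d1 = 9 → (-194/3, 1/3)
  seg 9: left by d6 = 103/6 → (-491/6, 1/3)
  seg 10: up by d7 = 53/6 → (-491/6, 55/6)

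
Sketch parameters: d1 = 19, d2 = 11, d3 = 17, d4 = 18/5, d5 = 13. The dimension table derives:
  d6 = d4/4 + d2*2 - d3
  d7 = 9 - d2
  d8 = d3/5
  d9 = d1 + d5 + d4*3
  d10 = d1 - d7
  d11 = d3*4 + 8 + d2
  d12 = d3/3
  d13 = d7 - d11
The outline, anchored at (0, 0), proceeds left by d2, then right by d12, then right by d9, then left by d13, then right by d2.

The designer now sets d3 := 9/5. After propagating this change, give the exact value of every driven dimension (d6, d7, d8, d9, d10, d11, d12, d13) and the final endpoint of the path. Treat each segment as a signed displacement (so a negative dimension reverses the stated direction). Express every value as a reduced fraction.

d6 = 211/10
d7 = -2
d8 = 9/25
d9 = 214/5
d10 = 21
d11 = 131/5
d12 = 3/5
d13 = -141/5
endpoint = (358/5, 0)

Apply edit: d3 := 9/5
  d6 = d4/4 + d2*2 - d3 = 211/10
  d7 = 9 - d2 = -2
  d8 = d3/5 = 9/25
  d9 = d1 + d5 + d4*3 = 214/5
  d10 = d1 - d7 = 21
  d11 = d3*4 + 8 + d2 = 131/5
  d12 = d3/3 = 3/5
  d13 = d7 - d11 = -141/5
Walk from origin (0, 0):
  seg 1: left by d2 = 11 → (-11, 0)
  seg 2: right by d12 = 3/5 → (-52/5, 0)
  seg 3: right by d9 = 214/5 → (162/5, 0)
  seg 4: left by d13 = -141/5 → (303/5, 0)
  seg 5: right by d2 = 11 → (358/5, 0)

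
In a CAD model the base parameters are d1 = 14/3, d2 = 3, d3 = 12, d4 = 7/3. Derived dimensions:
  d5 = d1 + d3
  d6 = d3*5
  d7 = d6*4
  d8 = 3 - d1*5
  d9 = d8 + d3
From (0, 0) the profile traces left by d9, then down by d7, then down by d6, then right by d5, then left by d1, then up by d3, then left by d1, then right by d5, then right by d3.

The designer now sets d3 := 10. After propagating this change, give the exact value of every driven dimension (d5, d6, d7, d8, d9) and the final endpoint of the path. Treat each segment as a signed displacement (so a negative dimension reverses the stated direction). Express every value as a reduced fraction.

Apply edit: d3 := 10
  d5 = d1 + d3 = 44/3
  d6 = d3*5 = 50
  d7 = d6*4 = 200
  d8 = 3 - d1*5 = -61/3
  d9 = d8 + d3 = -31/3
Walk from origin (0, 0):
  seg 1: left by d9 = -31/3 → (31/3, 0)
  seg 2: down by d7 = 200 → (31/3, -200)
  seg 3: down by d6 = 50 → (31/3, -250)
  seg 4: right by d5 = 44/3 → (25, -250)
  seg 5: left by d1 = 14/3 → (61/3, -250)
  seg 6: up by d3 = 10 → (61/3, -240)
  seg 7: left by d1 = 14/3 → (47/3, -240)
  seg 8: right by d5 = 44/3 → (91/3, -240)
  seg 9: right by d3 = 10 → (121/3, -240)

d5 = 44/3
d6 = 50
d7 = 200
d8 = -61/3
d9 = -31/3
endpoint = (121/3, -240)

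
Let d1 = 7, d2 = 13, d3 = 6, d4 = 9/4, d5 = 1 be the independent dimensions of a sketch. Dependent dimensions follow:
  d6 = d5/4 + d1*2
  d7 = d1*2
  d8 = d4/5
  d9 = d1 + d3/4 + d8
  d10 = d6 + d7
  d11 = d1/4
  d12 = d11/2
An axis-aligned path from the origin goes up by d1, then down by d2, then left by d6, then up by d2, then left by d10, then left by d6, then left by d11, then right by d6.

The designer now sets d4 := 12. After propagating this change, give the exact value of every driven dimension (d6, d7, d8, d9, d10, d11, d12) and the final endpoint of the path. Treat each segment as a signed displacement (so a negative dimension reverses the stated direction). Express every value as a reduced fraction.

d6 = 57/4
d7 = 14
d8 = 12/5
d9 = 109/10
d10 = 113/4
d11 = 7/4
d12 = 7/8
endpoint = (-177/4, 7)

Apply edit: d4 := 12
  d6 = d5/4 + d1*2 = 57/4
  d7 = d1*2 = 14
  d8 = d4/5 = 12/5
  d9 = d1 + d3/4 + d8 = 109/10
  d10 = d6 + d7 = 113/4
  d11 = d1/4 = 7/4
  d12 = d11/2 = 7/8
Walk from origin (0, 0):
  seg 1: up by d1 = 7 → (0, 7)
  seg 2: down by d2 = 13 → (0, -6)
  seg 3: left by d6 = 57/4 → (-57/4, -6)
  seg 4: up by d2 = 13 → (-57/4, 7)
  seg 5: left by d10 = 113/4 → (-85/2, 7)
  seg 6: left by d6 = 57/4 → (-227/4, 7)
  seg 7: left by d11 = 7/4 → (-117/2, 7)
  seg 8: right by d6 = 57/4 → (-177/4, 7)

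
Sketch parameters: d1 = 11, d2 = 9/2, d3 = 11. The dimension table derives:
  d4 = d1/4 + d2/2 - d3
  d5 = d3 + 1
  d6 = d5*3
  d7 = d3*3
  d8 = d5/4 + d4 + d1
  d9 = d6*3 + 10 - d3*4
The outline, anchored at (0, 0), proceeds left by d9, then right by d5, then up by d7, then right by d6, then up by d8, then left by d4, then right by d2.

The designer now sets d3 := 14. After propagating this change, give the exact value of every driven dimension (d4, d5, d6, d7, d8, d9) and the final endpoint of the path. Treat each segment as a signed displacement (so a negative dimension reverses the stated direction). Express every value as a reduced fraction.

d4 = -9
d5 = 15
d6 = 45
d7 = 42
d8 = 23/4
d9 = 89
endpoint = (-31/2, 191/4)

Apply edit: d3 := 14
  d4 = d1/4 + d2/2 - d3 = -9
  d5 = d3 + 1 = 15
  d6 = d5*3 = 45
  d7 = d3*3 = 42
  d8 = d5/4 + d4 + d1 = 23/4
  d9 = d6*3 + 10 - d3*4 = 89
Walk from origin (0, 0):
  seg 1: left by d9 = 89 → (-89, 0)
  seg 2: right by d5 = 15 → (-74, 0)
  seg 3: up by d7 = 42 → (-74, 42)
  seg 4: right by d6 = 45 → (-29, 42)
  seg 5: up by d8 = 23/4 → (-29, 191/4)
  seg 6: left by d4 = -9 → (-20, 191/4)
  seg 7: right by d2 = 9/2 → (-31/2, 191/4)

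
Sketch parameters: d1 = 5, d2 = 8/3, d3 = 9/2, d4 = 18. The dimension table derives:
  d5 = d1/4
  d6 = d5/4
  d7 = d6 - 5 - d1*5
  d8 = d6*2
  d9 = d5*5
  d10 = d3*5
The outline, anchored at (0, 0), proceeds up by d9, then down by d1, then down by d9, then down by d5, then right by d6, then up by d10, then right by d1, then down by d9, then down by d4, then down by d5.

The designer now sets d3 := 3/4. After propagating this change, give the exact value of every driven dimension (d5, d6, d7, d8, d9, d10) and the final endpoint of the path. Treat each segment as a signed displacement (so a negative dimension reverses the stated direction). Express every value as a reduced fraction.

d5 = 5/4
d6 = 5/16
d7 = -475/16
d8 = 5/8
d9 = 25/4
d10 = 15/4
endpoint = (85/16, -28)

Apply edit: d3 := 3/4
  d5 = d1/4 = 5/4
  d6 = d5/4 = 5/16
  d7 = d6 - 5 - d1*5 = -475/16
  d8 = d6*2 = 5/8
  d9 = d5*5 = 25/4
  d10 = d3*5 = 15/4
Walk from origin (0, 0):
  seg 1: up by d9 = 25/4 → (0, 25/4)
  seg 2: down by d1 = 5 → (0, 5/4)
  seg 3: down by d9 = 25/4 → (0, -5)
  seg 4: down by d5 = 5/4 → (0, -25/4)
  seg 5: right by d6 = 5/16 → (5/16, -25/4)
  seg 6: up by d10 = 15/4 → (5/16, -5/2)
  seg 7: right by d1 = 5 → (85/16, -5/2)
  seg 8: down by d9 = 25/4 → (85/16, -35/4)
  seg 9: down by d4 = 18 → (85/16, -107/4)
  seg 10: down by d5 = 5/4 → (85/16, -28)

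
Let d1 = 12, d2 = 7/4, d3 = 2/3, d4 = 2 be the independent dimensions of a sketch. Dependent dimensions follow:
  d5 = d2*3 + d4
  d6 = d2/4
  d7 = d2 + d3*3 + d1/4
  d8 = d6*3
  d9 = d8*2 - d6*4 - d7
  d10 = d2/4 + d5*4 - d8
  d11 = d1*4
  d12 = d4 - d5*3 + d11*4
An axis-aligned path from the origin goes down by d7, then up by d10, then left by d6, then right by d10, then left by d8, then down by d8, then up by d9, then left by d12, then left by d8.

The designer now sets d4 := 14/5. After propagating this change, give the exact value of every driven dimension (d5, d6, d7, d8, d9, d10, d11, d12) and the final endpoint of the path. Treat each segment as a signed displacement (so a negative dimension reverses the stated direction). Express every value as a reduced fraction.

d5 = 161/20
d6 = 7/16
d7 = 27/4
d8 = 21/16
d9 = -47/8
d10 = 1253/40
d11 = 48
d12 = 3413/20
endpoint = (-11391/80, 1391/80)

Apply edit: d4 := 14/5
  d5 = d2*3 + d4 = 161/20
  d6 = d2/4 = 7/16
  d7 = d2 + d3*3 + d1/4 = 27/4
  d8 = d6*3 = 21/16
  d9 = d8*2 - d6*4 - d7 = -47/8
  d10 = d2/4 + d5*4 - d8 = 1253/40
  d11 = d1*4 = 48
  d12 = d4 - d5*3 + d11*4 = 3413/20
Walk from origin (0, 0):
  seg 1: down by d7 = 27/4 → (0, -27/4)
  seg 2: up by d10 = 1253/40 → (0, 983/40)
  seg 3: left by d6 = 7/16 → (-7/16, 983/40)
  seg 4: right by d10 = 1253/40 → (2471/80, 983/40)
  seg 5: left by d8 = 21/16 → (1183/40, 983/40)
  seg 6: down by d8 = 21/16 → (1183/40, 1861/80)
  seg 7: up by d9 = -47/8 → (1183/40, 1391/80)
  seg 8: left by d12 = 3413/20 → (-5643/40, 1391/80)
  seg 9: left by d8 = 21/16 → (-11391/80, 1391/80)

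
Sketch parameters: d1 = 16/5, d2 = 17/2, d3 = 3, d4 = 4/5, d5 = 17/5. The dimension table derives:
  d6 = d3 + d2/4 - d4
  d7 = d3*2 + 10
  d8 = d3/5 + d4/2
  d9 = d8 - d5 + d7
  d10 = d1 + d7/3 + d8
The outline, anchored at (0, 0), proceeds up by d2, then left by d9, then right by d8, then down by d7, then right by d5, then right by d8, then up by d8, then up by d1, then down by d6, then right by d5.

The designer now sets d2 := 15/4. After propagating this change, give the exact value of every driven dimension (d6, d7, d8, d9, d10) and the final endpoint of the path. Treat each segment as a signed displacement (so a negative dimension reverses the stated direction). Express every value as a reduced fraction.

d6 = 251/80
d7 = 16
d8 = 1
d9 = 68/5
d10 = 143/15
endpoint = (-24/5, -179/16)

Apply edit: d2 := 15/4
  d6 = d3 + d2/4 - d4 = 251/80
  d7 = d3*2 + 10 = 16
  d8 = d3/5 + d4/2 = 1
  d9 = d8 - d5 + d7 = 68/5
  d10 = d1 + d7/3 + d8 = 143/15
Walk from origin (0, 0):
  seg 1: up by d2 = 15/4 → (0, 15/4)
  seg 2: left by d9 = 68/5 → (-68/5, 15/4)
  seg 3: right by d8 = 1 → (-63/5, 15/4)
  seg 4: down by d7 = 16 → (-63/5, -49/4)
  seg 5: right by d5 = 17/5 → (-46/5, -49/4)
  seg 6: right by d8 = 1 → (-41/5, -49/4)
  seg 7: up by d8 = 1 → (-41/5, -45/4)
  seg 8: up by d1 = 16/5 → (-41/5, -161/20)
  seg 9: down by d6 = 251/80 → (-41/5, -179/16)
  seg 10: right by d5 = 17/5 → (-24/5, -179/16)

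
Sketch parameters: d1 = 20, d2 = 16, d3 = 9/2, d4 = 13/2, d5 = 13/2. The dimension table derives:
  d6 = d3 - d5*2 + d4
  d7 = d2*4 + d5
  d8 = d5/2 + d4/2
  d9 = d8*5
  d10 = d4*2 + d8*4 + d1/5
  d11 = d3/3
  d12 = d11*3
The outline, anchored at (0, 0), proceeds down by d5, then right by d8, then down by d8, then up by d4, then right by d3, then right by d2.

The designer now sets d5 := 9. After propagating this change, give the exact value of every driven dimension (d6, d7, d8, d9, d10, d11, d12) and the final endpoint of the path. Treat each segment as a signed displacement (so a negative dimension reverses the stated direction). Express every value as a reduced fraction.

Apply edit: d5 := 9
  d6 = d3 - d5*2 + d4 = -7
  d7 = d2*4 + d5 = 73
  d8 = d5/2 + d4/2 = 31/4
  d9 = d8*5 = 155/4
  d10 = d4*2 + d8*4 + d1/5 = 48
  d11 = d3/3 = 3/2
  d12 = d11*3 = 9/2
Walk from origin (0, 0):
  seg 1: down by d5 = 9 → (0, -9)
  seg 2: right by d8 = 31/4 → (31/4, -9)
  seg 3: down by d8 = 31/4 → (31/4, -67/4)
  seg 4: up by d4 = 13/2 → (31/4, -41/4)
  seg 5: right by d3 = 9/2 → (49/4, -41/4)
  seg 6: right by d2 = 16 → (113/4, -41/4)

d6 = -7
d7 = 73
d8 = 31/4
d9 = 155/4
d10 = 48
d11 = 3/2
d12 = 9/2
endpoint = (113/4, -41/4)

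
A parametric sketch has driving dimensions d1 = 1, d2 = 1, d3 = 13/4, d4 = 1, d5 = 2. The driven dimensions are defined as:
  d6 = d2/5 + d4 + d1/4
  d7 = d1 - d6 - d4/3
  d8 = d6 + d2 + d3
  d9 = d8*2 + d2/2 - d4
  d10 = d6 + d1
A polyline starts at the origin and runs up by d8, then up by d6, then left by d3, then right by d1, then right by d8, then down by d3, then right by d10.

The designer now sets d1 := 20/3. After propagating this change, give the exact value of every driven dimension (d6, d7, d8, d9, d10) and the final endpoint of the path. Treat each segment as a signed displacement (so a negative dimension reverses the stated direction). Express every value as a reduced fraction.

Apply edit: d1 := 20/3
  d6 = d2/5 + d4 + d1/4 = 43/15
  d7 = d1 - d6 - d4/3 = 52/15
  d8 = d6 + d2 + d3 = 427/60
  d9 = d8*2 + d2/2 - d4 = 206/15
  d10 = d6 + d1 = 143/15
Walk from origin (0, 0):
  seg 1: up by d8 = 427/60 → (0, 427/60)
  seg 2: up by d6 = 43/15 → (0, 599/60)
  seg 3: left by d3 = 13/4 → (-13/4, 599/60)
  seg 4: right by d1 = 20/3 → (41/12, 599/60)
  seg 5: right by d8 = 427/60 → (158/15, 599/60)
  seg 6: down by d3 = 13/4 → (158/15, 101/15)
  seg 7: right by d10 = 143/15 → (301/15, 101/15)

d6 = 43/15
d7 = 52/15
d8 = 427/60
d9 = 206/15
d10 = 143/15
endpoint = (301/15, 101/15)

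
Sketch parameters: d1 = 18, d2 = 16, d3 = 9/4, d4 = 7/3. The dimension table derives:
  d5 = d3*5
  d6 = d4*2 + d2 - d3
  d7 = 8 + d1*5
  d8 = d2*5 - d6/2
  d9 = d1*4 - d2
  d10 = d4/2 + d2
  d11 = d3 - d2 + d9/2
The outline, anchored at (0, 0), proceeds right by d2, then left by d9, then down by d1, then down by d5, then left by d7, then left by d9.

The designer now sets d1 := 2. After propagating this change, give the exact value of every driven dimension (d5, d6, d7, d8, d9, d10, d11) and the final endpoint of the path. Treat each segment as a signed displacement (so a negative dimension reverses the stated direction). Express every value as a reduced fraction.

d5 = 45/4
d6 = 221/12
d7 = 18
d8 = 1699/24
d9 = -8
d10 = 103/6
d11 = -71/4
endpoint = (14, -53/4)

Apply edit: d1 := 2
  d5 = d3*5 = 45/4
  d6 = d4*2 + d2 - d3 = 221/12
  d7 = 8 + d1*5 = 18
  d8 = d2*5 - d6/2 = 1699/24
  d9 = d1*4 - d2 = -8
  d10 = d4/2 + d2 = 103/6
  d11 = d3 - d2 + d9/2 = -71/4
Walk from origin (0, 0):
  seg 1: right by d2 = 16 → (16, 0)
  seg 2: left by d9 = -8 → (24, 0)
  seg 3: down by d1 = 2 → (24, -2)
  seg 4: down by d5 = 45/4 → (24, -53/4)
  seg 5: left by d7 = 18 → (6, -53/4)
  seg 6: left by d9 = -8 → (14, -53/4)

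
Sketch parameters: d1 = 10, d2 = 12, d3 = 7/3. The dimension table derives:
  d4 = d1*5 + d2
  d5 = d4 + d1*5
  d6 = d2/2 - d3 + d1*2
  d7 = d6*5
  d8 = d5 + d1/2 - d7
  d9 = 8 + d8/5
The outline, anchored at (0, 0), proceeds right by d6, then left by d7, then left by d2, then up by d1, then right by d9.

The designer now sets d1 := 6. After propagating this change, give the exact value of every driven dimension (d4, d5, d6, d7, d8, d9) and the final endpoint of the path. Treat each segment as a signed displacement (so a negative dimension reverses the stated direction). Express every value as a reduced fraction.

d4 = 42
d5 = 72
d6 = 47/3
d7 = 235/3
d8 = -10/3
d9 = 22/3
endpoint = (-202/3, 6)

Apply edit: d1 := 6
  d4 = d1*5 + d2 = 42
  d5 = d4 + d1*5 = 72
  d6 = d2/2 - d3 + d1*2 = 47/3
  d7 = d6*5 = 235/3
  d8 = d5 + d1/2 - d7 = -10/3
  d9 = 8 + d8/5 = 22/3
Walk from origin (0, 0):
  seg 1: right by d6 = 47/3 → (47/3, 0)
  seg 2: left by d7 = 235/3 → (-188/3, 0)
  seg 3: left by d2 = 12 → (-224/3, 0)
  seg 4: up by d1 = 6 → (-224/3, 6)
  seg 5: right by d9 = 22/3 → (-202/3, 6)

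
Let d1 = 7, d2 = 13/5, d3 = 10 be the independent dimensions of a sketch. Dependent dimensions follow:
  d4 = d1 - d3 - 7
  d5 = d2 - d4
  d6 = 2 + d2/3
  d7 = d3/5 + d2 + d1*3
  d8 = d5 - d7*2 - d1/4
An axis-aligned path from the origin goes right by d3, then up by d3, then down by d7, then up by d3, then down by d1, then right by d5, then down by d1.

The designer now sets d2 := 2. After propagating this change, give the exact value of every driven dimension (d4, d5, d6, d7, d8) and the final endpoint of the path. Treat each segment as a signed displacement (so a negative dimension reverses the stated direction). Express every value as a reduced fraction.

Apply edit: d2 := 2
  d4 = d1 - d3 - 7 = -10
  d5 = d2 - d4 = 12
  d6 = 2 + d2/3 = 8/3
  d7 = d3/5 + d2 + d1*3 = 25
  d8 = d5 - d7*2 - d1/4 = -159/4
Walk from origin (0, 0):
  seg 1: right by d3 = 10 → (10, 0)
  seg 2: up by d3 = 10 → (10, 10)
  seg 3: down by d7 = 25 → (10, -15)
  seg 4: up by d3 = 10 → (10, -5)
  seg 5: down by d1 = 7 → (10, -12)
  seg 6: right by d5 = 12 → (22, -12)
  seg 7: down by d1 = 7 → (22, -19)

d4 = -10
d5 = 12
d6 = 8/3
d7 = 25
d8 = -159/4
endpoint = (22, -19)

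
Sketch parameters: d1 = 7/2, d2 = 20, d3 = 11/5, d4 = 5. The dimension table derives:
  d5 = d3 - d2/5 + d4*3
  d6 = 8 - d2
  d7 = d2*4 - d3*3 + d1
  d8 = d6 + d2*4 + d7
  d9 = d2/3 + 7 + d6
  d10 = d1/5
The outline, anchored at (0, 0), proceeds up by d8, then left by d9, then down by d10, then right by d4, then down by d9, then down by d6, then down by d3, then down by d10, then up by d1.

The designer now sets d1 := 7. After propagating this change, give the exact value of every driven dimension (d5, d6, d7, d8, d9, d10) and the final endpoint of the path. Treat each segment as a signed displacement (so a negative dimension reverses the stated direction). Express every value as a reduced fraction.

Apply edit: d1 := 7
  d5 = d3 - d2/5 + d4*3 = 66/5
  d6 = 8 - d2 = -12
  d7 = d2*4 - d3*3 + d1 = 402/5
  d8 = d6 + d2*4 + d7 = 742/5
  d9 = d2/3 + 7 + d6 = 5/3
  d10 = d1/5 = 7/5
Walk from origin (0, 0):
  seg 1: up by d8 = 742/5 → (0, 742/5)
  seg 2: left by d9 = 5/3 → (-5/3, 742/5)
  seg 3: down by d10 = 7/5 → (-5/3, 147)
  seg 4: right by d4 = 5 → (10/3, 147)
  seg 5: down by d9 = 5/3 → (10/3, 436/3)
  seg 6: down by d6 = -12 → (10/3, 472/3)
  seg 7: down by d3 = 11/5 → (10/3, 2327/15)
  seg 8: down by d10 = 7/5 → (10/3, 2306/15)
  seg 9: up by d1 = 7 → (10/3, 2411/15)

d5 = 66/5
d6 = -12
d7 = 402/5
d8 = 742/5
d9 = 5/3
d10 = 7/5
endpoint = (10/3, 2411/15)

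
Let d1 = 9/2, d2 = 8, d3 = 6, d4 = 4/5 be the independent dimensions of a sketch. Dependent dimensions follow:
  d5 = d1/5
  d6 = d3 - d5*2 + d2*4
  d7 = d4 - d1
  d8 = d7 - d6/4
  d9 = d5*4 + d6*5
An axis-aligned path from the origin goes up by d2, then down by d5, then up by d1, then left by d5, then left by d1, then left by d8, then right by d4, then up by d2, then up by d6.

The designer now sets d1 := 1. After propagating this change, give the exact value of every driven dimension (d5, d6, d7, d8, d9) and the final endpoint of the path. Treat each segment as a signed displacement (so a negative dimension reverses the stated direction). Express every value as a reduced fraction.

d5 = 1/5
d6 = 188/5
d7 = -1/5
d8 = -48/5
d9 = 944/5
endpoint = (46/5, 272/5)

Apply edit: d1 := 1
  d5 = d1/5 = 1/5
  d6 = d3 - d5*2 + d2*4 = 188/5
  d7 = d4 - d1 = -1/5
  d8 = d7 - d6/4 = -48/5
  d9 = d5*4 + d6*5 = 944/5
Walk from origin (0, 0):
  seg 1: up by d2 = 8 → (0, 8)
  seg 2: down by d5 = 1/5 → (0, 39/5)
  seg 3: up by d1 = 1 → (0, 44/5)
  seg 4: left by d5 = 1/5 → (-1/5, 44/5)
  seg 5: left by d1 = 1 → (-6/5, 44/5)
  seg 6: left by d8 = -48/5 → (42/5, 44/5)
  seg 7: right by d4 = 4/5 → (46/5, 44/5)
  seg 8: up by d2 = 8 → (46/5, 84/5)
  seg 9: up by d6 = 188/5 → (46/5, 272/5)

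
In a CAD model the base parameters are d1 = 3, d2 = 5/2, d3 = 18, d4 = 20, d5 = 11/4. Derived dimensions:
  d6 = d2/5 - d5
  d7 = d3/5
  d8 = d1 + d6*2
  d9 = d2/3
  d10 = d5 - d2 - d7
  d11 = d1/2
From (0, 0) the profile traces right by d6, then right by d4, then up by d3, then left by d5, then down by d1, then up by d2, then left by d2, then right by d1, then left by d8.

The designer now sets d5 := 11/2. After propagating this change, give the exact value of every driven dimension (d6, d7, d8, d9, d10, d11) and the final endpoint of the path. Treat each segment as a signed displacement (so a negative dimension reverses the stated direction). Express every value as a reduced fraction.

Apply edit: d5 := 11/2
  d6 = d2/5 - d5 = -5
  d7 = d3/5 = 18/5
  d8 = d1 + d6*2 = -7
  d9 = d2/3 = 5/6
  d10 = d5 - d2 - d7 = -3/5
  d11 = d1/2 = 3/2
Walk from origin (0, 0):
  seg 1: right by d6 = -5 → (-5, 0)
  seg 2: right by d4 = 20 → (15, 0)
  seg 3: up by d3 = 18 → (15, 18)
  seg 4: left by d5 = 11/2 → (19/2, 18)
  seg 5: down by d1 = 3 → (19/2, 15)
  seg 6: up by d2 = 5/2 → (19/2, 35/2)
  seg 7: left by d2 = 5/2 → (7, 35/2)
  seg 8: right by d1 = 3 → (10, 35/2)
  seg 9: left by d8 = -7 → (17, 35/2)

d6 = -5
d7 = 18/5
d8 = -7
d9 = 5/6
d10 = -3/5
d11 = 3/2
endpoint = (17, 35/2)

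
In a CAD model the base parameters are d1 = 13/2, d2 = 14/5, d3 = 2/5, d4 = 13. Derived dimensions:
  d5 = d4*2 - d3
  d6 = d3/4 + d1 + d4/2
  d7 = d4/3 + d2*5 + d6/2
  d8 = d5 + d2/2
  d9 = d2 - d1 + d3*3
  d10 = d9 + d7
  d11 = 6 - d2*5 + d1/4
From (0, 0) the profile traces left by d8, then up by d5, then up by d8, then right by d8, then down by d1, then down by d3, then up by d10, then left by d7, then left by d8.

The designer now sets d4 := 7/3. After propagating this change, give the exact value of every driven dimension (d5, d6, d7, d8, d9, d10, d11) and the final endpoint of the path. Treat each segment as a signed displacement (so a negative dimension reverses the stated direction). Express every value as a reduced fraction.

Apply edit: d4 := 7/3
  d5 = d4*2 - d3 = 64/15
  d6 = d3/4 + d1 + d4/2 = 233/30
  d7 = d4/3 + d2*5 + d6/2 = 3359/180
  d8 = d5 + d2/2 = 17/3
  d9 = d2 - d1 + d3*3 = -5/2
  d10 = d9 + d7 = 2909/180
  d11 = 6 - d2*5 + d1/4 = -51/8
Walk from origin (0, 0):
  seg 1: left by d8 = 17/3 → (-17/3, 0)
  seg 2: up by d5 = 64/15 → (-17/3, 64/15)
  seg 3: up by d8 = 17/3 → (-17/3, 149/15)
  seg 4: right by d8 = 17/3 → (0, 149/15)
  seg 5: down by d1 = 13/2 → (0, 103/30)
  seg 6: down by d3 = 2/5 → (0, 91/30)
  seg 7: up by d10 = 2909/180 → (0, 691/36)
  seg 8: left by d7 = 3359/180 → (-3359/180, 691/36)
  seg 9: left by d8 = 17/3 → (-4379/180, 691/36)

d5 = 64/15
d6 = 233/30
d7 = 3359/180
d8 = 17/3
d9 = -5/2
d10 = 2909/180
d11 = -51/8
endpoint = (-4379/180, 691/36)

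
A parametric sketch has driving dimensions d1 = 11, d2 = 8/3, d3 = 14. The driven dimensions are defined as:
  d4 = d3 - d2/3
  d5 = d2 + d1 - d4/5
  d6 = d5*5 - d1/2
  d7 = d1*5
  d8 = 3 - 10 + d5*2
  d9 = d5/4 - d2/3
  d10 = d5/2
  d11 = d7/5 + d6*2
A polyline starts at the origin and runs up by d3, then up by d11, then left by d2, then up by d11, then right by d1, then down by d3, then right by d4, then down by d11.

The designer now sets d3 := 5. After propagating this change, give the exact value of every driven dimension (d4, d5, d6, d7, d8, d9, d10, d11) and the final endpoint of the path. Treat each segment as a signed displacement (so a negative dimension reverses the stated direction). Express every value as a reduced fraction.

Apply edit: d3 := 5
  d4 = d3 - d2/3 = 37/9
  d5 = d2 + d1 - d4/5 = 578/45
  d6 = d5*5 - d1/2 = 1057/18
  d7 = d1*5 = 55
  d8 = 3 - 10 + d5*2 = 841/45
  d9 = d5/4 - d2/3 = 209/90
  d10 = d5/2 = 289/45
  d11 = d7/5 + d6*2 = 1156/9
Walk from origin (0, 0):
  seg 1: up by d3 = 5 → (0, 5)
  seg 2: up by d11 = 1156/9 → (0, 1201/9)
  seg 3: left by d2 = 8/3 → (-8/3, 1201/9)
  seg 4: up by d11 = 1156/9 → (-8/3, 2357/9)
  seg 5: right by d1 = 11 → (25/3, 2357/9)
  seg 6: down by d3 = 5 → (25/3, 2312/9)
  seg 7: right by d4 = 37/9 → (112/9, 2312/9)
  seg 8: down by d11 = 1156/9 → (112/9, 1156/9)

d4 = 37/9
d5 = 578/45
d6 = 1057/18
d7 = 55
d8 = 841/45
d9 = 209/90
d10 = 289/45
d11 = 1156/9
endpoint = (112/9, 1156/9)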